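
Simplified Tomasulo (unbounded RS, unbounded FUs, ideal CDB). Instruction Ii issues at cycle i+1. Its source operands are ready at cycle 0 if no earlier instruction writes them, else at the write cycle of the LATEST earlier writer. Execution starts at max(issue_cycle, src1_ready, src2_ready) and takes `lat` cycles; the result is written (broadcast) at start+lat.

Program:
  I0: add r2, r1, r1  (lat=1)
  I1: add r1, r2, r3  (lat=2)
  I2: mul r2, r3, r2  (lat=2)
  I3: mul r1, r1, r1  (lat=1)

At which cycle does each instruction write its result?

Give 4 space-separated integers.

I0 add r2: issue@1 deps=(None,None) exec_start@1 write@2
I1 add r1: issue@2 deps=(0,None) exec_start@2 write@4
I2 mul r2: issue@3 deps=(None,0) exec_start@3 write@5
I3 mul r1: issue@4 deps=(1,1) exec_start@4 write@5

Answer: 2 4 5 5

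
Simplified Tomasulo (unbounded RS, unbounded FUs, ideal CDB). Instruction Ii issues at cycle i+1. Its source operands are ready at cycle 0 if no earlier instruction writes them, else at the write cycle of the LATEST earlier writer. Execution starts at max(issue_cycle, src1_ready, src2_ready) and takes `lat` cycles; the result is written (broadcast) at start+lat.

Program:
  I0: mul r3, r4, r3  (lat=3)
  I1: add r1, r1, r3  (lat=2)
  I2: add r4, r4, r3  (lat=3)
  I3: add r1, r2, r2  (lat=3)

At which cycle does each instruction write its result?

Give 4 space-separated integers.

I0 mul r3: issue@1 deps=(None,None) exec_start@1 write@4
I1 add r1: issue@2 deps=(None,0) exec_start@4 write@6
I2 add r4: issue@3 deps=(None,0) exec_start@4 write@7
I3 add r1: issue@4 deps=(None,None) exec_start@4 write@7

Answer: 4 6 7 7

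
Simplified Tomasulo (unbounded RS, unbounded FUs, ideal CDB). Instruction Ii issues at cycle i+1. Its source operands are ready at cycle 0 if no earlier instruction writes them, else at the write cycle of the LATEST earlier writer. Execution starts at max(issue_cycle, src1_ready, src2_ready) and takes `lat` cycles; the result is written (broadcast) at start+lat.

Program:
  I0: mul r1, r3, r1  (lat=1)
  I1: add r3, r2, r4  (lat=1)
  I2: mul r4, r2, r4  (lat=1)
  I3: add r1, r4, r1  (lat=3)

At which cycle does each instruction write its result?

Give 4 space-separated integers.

I0 mul r1: issue@1 deps=(None,None) exec_start@1 write@2
I1 add r3: issue@2 deps=(None,None) exec_start@2 write@3
I2 mul r4: issue@3 deps=(None,None) exec_start@3 write@4
I3 add r1: issue@4 deps=(2,0) exec_start@4 write@7

Answer: 2 3 4 7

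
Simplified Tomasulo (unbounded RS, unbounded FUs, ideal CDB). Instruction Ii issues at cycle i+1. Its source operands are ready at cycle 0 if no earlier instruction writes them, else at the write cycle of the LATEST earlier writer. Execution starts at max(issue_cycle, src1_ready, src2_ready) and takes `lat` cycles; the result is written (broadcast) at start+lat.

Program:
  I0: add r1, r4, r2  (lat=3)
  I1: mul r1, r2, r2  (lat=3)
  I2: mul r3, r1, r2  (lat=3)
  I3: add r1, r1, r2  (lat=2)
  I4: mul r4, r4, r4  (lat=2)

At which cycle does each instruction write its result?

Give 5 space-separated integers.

I0 add r1: issue@1 deps=(None,None) exec_start@1 write@4
I1 mul r1: issue@2 deps=(None,None) exec_start@2 write@5
I2 mul r3: issue@3 deps=(1,None) exec_start@5 write@8
I3 add r1: issue@4 deps=(1,None) exec_start@5 write@7
I4 mul r4: issue@5 deps=(None,None) exec_start@5 write@7

Answer: 4 5 8 7 7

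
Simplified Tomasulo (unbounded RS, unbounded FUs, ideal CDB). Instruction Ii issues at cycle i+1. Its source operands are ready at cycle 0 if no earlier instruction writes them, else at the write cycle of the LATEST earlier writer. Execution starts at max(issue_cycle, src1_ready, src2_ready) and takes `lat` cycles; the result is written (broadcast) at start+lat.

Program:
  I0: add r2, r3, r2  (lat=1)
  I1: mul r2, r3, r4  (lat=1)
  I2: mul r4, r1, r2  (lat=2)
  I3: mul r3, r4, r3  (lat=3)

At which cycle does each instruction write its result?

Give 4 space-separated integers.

Answer: 2 3 5 8

Derivation:
I0 add r2: issue@1 deps=(None,None) exec_start@1 write@2
I1 mul r2: issue@2 deps=(None,None) exec_start@2 write@3
I2 mul r4: issue@3 deps=(None,1) exec_start@3 write@5
I3 mul r3: issue@4 deps=(2,None) exec_start@5 write@8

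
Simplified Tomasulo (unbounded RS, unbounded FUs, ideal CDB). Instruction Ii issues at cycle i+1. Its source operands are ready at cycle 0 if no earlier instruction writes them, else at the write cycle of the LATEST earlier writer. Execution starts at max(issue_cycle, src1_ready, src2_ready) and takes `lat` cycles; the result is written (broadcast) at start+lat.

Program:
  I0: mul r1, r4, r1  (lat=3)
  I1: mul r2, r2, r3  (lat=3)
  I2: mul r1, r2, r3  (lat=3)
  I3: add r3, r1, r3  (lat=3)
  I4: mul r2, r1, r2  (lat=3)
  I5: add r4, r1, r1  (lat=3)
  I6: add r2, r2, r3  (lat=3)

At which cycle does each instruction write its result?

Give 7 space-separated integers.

I0 mul r1: issue@1 deps=(None,None) exec_start@1 write@4
I1 mul r2: issue@2 deps=(None,None) exec_start@2 write@5
I2 mul r1: issue@3 deps=(1,None) exec_start@5 write@8
I3 add r3: issue@4 deps=(2,None) exec_start@8 write@11
I4 mul r2: issue@5 deps=(2,1) exec_start@8 write@11
I5 add r4: issue@6 deps=(2,2) exec_start@8 write@11
I6 add r2: issue@7 deps=(4,3) exec_start@11 write@14

Answer: 4 5 8 11 11 11 14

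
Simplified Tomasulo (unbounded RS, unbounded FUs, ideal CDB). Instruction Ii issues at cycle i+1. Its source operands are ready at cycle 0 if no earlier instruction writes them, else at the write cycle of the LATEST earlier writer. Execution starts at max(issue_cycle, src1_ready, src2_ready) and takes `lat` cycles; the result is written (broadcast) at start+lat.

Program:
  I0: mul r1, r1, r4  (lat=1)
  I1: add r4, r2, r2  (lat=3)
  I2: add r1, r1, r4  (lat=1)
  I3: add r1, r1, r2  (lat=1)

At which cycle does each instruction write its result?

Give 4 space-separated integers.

Answer: 2 5 6 7

Derivation:
I0 mul r1: issue@1 deps=(None,None) exec_start@1 write@2
I1 add r4: issue@2 deps=(None,None) exec_start@2 write@5
I2 add r1: issue@3 deps=(0,1) exec_start@5 write@6
I3 add r1: issue@4 deps=(2,None) exec_start@6 write@7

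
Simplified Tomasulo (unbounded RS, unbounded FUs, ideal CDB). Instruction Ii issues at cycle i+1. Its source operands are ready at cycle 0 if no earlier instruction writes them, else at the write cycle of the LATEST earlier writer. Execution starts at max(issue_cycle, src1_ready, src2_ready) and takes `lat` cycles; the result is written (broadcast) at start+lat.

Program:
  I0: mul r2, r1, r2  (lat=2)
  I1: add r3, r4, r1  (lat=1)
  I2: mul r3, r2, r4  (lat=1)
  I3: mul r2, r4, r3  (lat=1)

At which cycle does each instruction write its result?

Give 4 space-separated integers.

I0 mul r2: issue@1 deps=(None,None) exec_start@1 write@3
I1 add r3: issue@2 deps=(None,None) exec_start@2 write@3
I2 mul r3: issue@3 deps=(0,None) exec_start@3 write@4
I3 mul r2: issue@4 deps=(None,2) exec_start@4 write@5

Answer: 3 3 4 5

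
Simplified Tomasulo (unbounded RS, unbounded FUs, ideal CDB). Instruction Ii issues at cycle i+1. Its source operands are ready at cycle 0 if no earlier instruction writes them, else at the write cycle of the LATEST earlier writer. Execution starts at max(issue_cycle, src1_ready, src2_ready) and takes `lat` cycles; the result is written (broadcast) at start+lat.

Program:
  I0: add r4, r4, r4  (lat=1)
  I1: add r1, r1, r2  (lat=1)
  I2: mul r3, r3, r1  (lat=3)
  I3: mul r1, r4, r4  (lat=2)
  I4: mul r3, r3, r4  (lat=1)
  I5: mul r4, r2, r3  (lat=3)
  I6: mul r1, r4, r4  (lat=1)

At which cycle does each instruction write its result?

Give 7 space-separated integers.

I0 add r4: issue@1 deps=(None,None) exec_start@1 write@2
I1 add r1: issue@2 deps=(None,None) exec_start@2 write@3
I2 mul r3: issue@3 deps=(None,1) exec_start@3 write@6
I3 mul r1: issue@4 deps=(0,0) exec_start@4 write@6
I4 mul r3: issue@5 deps=(2,0) exec_start@6 write@7
I5 mul r4: issue@6 deps=(None,4) exec_start@7 write@10
I6 mul r1: issue@7 deps=(5,5) exec_start@10 write@11

Answer: 2 3 6 6 7 10 11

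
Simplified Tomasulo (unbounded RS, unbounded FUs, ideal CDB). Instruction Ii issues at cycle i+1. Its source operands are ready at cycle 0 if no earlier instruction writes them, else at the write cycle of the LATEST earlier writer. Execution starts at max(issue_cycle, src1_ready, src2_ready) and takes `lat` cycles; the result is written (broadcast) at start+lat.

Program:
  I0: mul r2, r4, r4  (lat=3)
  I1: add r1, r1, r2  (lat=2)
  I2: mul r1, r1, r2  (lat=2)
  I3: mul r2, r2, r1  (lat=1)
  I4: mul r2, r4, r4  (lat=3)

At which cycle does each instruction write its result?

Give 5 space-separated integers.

I0 mul r2: issue@1 deps=(None,None) exec_start@1 write@4
I1 add r1: issue@2 deps=(None,0) exec_start@4 write@6
I2 mul r1: issue@3 deps=(1,0) exec_start@6 write@8
I3 mul r2: issue@4 deps=(0,2) exec_start@8 write@9
I4 mul r2: issue@5 deps=(None,None) exec_start@5 write@8

Answer: 4 6 8 9 8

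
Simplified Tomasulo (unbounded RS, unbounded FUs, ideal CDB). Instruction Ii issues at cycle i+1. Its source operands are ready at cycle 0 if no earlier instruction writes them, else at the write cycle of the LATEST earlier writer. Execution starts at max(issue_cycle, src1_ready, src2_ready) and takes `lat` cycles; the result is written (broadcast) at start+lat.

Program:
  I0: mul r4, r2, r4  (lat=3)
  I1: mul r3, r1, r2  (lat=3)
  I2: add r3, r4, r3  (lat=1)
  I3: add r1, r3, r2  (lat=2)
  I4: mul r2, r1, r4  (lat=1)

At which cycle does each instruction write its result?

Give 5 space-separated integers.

I0 mul r4: issue@1 deps=(None,None) exec_start@1 write@4
I1 mul r3: issue@2 deps=(None,None) exec_start@2 write@5
I2 add r3: issue@3 deps=(0,1) exec_start@5 write@6
I3 add r1: issue@4 deps=(2,None) exec_start@6 write@8
I4 mul r2: issue@5 deps=(3,0) exec_start@8 write@9

Answer: 4 5 6 8 9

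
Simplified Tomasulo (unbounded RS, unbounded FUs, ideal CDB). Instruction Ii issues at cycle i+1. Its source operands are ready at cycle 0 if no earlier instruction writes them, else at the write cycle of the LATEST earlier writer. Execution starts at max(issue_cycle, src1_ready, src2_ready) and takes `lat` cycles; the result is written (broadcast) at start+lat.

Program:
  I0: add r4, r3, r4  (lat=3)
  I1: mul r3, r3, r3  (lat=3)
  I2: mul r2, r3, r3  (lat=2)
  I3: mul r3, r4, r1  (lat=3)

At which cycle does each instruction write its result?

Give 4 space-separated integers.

I0 add r4: issue@1 deps=(None,None) exec_start@1 write@4
I1 mul r3: issue@2 deps=(None,None) exec_start@2 write@5
I2 mul r2: issue@3 deps=(1,1) exec_start@5 write@7
I3 mul r3: issue@4 deps=(0,None) exec_start@4 write@7

Answer: 4 5 7 7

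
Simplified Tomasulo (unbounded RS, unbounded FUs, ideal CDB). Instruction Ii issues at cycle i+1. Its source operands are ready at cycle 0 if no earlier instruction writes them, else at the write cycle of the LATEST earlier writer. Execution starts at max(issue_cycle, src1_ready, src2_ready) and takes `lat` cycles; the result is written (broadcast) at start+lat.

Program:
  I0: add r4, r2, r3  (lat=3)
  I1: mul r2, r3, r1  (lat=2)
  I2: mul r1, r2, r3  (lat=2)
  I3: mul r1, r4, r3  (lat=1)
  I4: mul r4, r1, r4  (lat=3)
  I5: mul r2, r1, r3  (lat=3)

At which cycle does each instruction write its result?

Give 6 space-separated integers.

I0 add r4: issue@1 deps=(None,None) exec_start@1 write@4
I1 mul r2: issue@2 deps=(None,None) exec_start@2 write@4
I2 mul r1: issue@3 deps=(1,None) exec_start@4 write@6
I3 mul r1: issue@4 deps=(0,None) exec_start@4 write@5
I4 mul r4: issue@5 deps=(3,0) exec_start@5 write@8
I5 mul r2: issue@6 deps=(3,None) exec_start@6 write@9

Answer: 4 4 6 5 8 9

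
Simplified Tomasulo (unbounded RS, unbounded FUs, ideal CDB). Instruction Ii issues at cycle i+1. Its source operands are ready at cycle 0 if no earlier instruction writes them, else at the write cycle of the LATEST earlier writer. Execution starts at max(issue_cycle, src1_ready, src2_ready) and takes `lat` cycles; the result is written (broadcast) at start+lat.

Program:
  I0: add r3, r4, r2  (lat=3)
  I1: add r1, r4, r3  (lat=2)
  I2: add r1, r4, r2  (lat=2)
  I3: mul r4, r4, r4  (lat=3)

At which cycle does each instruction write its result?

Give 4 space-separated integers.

Answer: 4 6 5 7

Derivation:
I0 add r3: issue@1 deps=(None,None) exec_start@1 write@4
I1 add r1: issue@2 deps=(None,0) exec_start@4 write@6
I2 add r1: issue@3 deps=(None,None) exec_start@3 write@5
I3 mul r4: issue@4 deps=(None,None) exec_start@4 write@7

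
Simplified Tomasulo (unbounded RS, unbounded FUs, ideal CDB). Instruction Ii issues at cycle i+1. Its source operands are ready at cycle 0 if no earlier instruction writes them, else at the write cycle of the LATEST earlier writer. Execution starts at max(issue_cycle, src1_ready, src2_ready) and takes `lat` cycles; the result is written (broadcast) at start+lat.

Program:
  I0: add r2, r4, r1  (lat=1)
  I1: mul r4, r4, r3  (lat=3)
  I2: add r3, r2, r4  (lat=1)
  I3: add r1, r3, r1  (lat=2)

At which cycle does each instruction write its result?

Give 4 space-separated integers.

Answer: 2 5 6 8

Derivation:
I0 add r2: issue@1 deps=(None,None) exec_start@1 write@2
I1 mul r4: issue@2 deps=(None,None) exec_start@2 write@5
I2 add r3: issue@3 deps=(0,1) exec_start@5 write@6
I3 add r1: issue@4 deps=(2,None) exec_start@6 write@8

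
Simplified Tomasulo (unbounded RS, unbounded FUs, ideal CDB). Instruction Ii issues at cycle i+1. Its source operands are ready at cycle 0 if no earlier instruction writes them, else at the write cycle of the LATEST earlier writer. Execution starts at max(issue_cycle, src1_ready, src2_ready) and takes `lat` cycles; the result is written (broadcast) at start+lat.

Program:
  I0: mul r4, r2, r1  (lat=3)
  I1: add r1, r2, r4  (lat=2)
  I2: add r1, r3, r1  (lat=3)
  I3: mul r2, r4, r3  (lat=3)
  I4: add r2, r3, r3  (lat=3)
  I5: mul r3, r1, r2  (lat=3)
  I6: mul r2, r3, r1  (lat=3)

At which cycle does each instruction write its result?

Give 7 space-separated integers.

Answer: 4 6 9 7 8 12 15

Derivation:
I0 mul r4: issue@1 deps=(None,None) exec_start@1 write@4
I1 add r1: issue@2 deps=(None,0) exec_start@4 write@6
I2 add r1: issue@3 deps=(None,1) exec_start@6 write@9
I3 mul r2: issue@4 deps=(0,None) exec_start@4 write@7
I4 add r2: issue@5 deps=(None,None) exec_start@5 write@8
I5 mul r3: issue@6 deps=(2,4) exec_start@9 write@12
I6 mul r2: issue@7 deps=(5,2) exec_start@12 write@15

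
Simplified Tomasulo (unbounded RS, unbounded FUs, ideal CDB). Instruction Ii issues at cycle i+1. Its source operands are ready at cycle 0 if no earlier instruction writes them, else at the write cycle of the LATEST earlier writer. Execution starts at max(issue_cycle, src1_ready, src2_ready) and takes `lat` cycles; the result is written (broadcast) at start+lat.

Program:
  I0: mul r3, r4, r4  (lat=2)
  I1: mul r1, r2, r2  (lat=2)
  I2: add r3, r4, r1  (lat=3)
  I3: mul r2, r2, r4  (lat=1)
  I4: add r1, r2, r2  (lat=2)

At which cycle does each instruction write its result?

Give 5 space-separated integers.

I0 mul r3: issue@1 deps=(None,None) exec_start@1 write@3
I1 mul r1: issue@2 deps=(None,None) exec_start@2 write@4
I2 add r3: issue@3 deps=(None,1) exec_start@4 write@7
I3 mul r2: issue@4 deps=(None,None) exec_start@4 write@5
I4 add r1: issue@5 deps=(3,3) exec_start@5 write@7

Answer: 3 4 7 5 7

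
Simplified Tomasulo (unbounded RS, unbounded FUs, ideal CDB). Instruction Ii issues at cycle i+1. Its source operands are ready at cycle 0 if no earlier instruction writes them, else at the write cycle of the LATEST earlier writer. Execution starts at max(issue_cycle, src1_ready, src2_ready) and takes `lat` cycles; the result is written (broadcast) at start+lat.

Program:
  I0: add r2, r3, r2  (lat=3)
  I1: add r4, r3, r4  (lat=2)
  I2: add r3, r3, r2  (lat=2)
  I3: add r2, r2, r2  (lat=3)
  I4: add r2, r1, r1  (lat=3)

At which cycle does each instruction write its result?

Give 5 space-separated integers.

I0 add r2: issue@1 deps=(None,None) exec_start@1 write@4
I1 add r4: issue@2 deps=(None,None) exec_start@2 write@4
I2 add r3: issue@3 deps=(None,0) exec_start@4 write@6
I3 add r2: issue@4 deps=(0,0) exec_start@4 write@7
I4 add r2: issue@5 deps=(None,None) exec_start@5 write@8

Answer: 4 4 6 7 8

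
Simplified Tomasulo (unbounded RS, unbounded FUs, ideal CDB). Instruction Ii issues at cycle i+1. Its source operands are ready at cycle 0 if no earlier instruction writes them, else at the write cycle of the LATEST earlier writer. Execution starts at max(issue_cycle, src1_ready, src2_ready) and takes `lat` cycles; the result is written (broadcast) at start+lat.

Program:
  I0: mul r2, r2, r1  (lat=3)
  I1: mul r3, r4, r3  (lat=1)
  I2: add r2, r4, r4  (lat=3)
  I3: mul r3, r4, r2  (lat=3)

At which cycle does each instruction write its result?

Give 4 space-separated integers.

I0 mul r2: issue@1 deps=(None,None) exec_start@1 write@4
I1 mul r3: issue@2 deps=(None,None) exec_start@2 write@3
I2 add r2: issue@3 deps=(None,None) exec_start@3 write@6
I3 mul r3: issue@4 deps=(None,2) exec_start@6 write@9

Answer: 4 3 6 9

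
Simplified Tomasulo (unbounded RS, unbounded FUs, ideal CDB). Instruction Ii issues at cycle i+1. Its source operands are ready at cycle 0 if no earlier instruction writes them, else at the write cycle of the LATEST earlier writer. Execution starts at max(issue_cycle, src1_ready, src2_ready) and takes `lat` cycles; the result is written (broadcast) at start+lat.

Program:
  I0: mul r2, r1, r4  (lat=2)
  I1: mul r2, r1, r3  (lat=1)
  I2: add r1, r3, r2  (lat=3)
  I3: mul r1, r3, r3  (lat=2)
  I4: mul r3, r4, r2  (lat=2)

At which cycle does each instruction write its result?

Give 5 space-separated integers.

I0 mul r2: issue@1 deps=(None,None) exec_start@1 write@3
I1 mul r2: issue@2 deps=(None,None) exec_start@2 write@3
I2 add r1: issue@3 deps=(None,1) exec_start@3 write@6
I3 mul r1: issue@4 deps=(None,None) exec_start@4 write@6
I4 mul r3: issue@5 deps=(None,1) exec_start@5 write@7

Answer: 3 3 6 6 7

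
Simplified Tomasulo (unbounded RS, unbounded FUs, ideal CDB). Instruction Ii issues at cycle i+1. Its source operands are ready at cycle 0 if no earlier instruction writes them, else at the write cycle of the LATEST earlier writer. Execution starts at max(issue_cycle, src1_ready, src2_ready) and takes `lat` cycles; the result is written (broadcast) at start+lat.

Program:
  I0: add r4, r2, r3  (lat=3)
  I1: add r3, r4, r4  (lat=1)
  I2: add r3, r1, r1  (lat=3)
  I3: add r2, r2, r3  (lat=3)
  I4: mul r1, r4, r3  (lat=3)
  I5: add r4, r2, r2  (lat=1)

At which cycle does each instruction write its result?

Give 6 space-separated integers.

Answer: 4 5 6 9 9 10

Derivation:
I0 add r4: issue@1 deps=(None,None) exec_start@1 write@4
I1 add r3: issue@2 deps=(0,0) exec_start@4 write@5
I2 add r3: issue@3 deps=(None,None) exec_start@3 write@6
I3 add r2: issue@4 deps=(None,2) exec_start@6 write@9
I4 mul r1: issue@5 deps=(0,2) exec_start@6 write@9
I5 add r4: issue@6 deps=(3,3) exec_start@9 write@10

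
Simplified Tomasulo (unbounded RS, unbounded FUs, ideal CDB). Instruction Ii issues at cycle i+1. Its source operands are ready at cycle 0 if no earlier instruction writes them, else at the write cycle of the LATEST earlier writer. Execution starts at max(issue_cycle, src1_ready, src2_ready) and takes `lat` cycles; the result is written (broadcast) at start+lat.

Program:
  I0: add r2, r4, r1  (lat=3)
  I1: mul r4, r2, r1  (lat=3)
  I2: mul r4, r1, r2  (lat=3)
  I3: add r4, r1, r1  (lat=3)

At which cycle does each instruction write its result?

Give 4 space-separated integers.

Answer: 4 7 7 7

Derivation:
I0 add r2: issue@1 deps=(None,None) exec_start@1 write@4
I1 mul r4: issue@2 deps=(0,None) exec_start@4 write@7
I2 mul r4: issue@3 deps=(None,0) exec_start@4 write@7
I3 add r4: issue@4 deps=(None,None) exec_start@4 write@7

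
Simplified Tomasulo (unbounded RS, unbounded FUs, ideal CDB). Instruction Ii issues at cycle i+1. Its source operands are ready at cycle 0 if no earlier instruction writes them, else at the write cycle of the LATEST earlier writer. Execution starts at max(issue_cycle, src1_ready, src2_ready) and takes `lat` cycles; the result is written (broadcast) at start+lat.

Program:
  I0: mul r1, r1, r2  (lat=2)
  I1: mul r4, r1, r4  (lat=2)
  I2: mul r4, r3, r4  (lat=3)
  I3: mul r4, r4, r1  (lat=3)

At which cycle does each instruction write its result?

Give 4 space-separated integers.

Answer: 3 5 8 11

Derivation:
I0 mul r1: issue@1 deps=(None,None) exec_start@1 write@3
I1 mul r4: issue@2 deps=(0,None) exec_start@3 write@5
I2 mul r4: issue@3 deps=(None,1) exec_start@5 write@8
I3 mul r4: issue@4 deps=(2,0) exec_start@8 write@11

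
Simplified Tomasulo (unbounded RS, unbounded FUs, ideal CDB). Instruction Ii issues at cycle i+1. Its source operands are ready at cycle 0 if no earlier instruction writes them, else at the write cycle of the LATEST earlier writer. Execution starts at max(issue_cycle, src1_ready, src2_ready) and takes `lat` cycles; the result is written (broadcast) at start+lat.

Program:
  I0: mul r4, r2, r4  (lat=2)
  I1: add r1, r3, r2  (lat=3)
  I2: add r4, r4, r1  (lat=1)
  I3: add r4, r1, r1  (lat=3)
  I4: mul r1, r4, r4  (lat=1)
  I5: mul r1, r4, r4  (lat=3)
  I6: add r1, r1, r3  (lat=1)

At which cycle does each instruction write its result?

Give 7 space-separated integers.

I0 mul r4: issue@1 deps=(None,None) exec_start@1 write@3
I1 add r1: issue@2 deps=(None,None) exec_start@2 write@5
I2 add r4: issue@3 deps=(0,1) exec_start@5 write@6
I3 add r4: issue@4 deps=(1,1) exec_start@5 write@8
I4 mul r1: issue@5 deps=(3,3) exec_start@8 write@9
I5 mul r1: issue@6 deps=(3,3) exec_start@8 write@11
I6 add r1: issue@7 deps=(5,None) exec_start@11 write@12

Answer: 3 5 6 8 9 11 12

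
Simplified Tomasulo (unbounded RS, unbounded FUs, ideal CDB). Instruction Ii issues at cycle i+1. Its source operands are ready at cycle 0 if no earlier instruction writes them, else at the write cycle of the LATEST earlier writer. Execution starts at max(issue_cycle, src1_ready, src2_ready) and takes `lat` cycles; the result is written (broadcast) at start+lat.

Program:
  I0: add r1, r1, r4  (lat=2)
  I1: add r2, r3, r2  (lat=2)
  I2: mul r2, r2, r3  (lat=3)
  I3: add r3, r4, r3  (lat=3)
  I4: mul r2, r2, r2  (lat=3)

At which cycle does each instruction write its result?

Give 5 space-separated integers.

Answer: 3 4 7 7 10

Derivation:
I0 add r1: issue@1 deps=(None,None) exec_start@1 write@3
I1 add r2: issue@2 deps=(None,None) exec_start@2 write@4
I2 mul r2: issue@3 deps=(1,None) exec_start@4 write@7
I3 add r3: issue@4 deps=(None,None) exec_start@4 write@7
I4 mul r2: issue@5 deps=(2,2) exec_start@7 write@10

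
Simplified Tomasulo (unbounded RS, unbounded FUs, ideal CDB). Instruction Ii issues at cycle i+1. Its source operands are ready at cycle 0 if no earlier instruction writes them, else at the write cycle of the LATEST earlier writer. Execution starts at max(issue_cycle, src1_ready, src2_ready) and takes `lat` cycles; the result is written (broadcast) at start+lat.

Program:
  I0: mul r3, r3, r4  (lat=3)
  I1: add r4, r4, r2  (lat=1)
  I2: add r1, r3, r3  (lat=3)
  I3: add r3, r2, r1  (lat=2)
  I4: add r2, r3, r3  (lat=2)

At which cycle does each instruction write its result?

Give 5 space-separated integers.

Answer: 4 3 7 9 11

Derivation:
I0 mul r3: issue@1 deps=(None,None) exec_start@1 write@4
I1 add r4: issue@2 deps=(None,None) exec_start@2 write@3
I2 add r1: issue@3 deps=(0,0) exec_start@4 write@7
I3 add r3: issue@4 deps=(None,2) exec_start@7 write@9
I4 add r2: issue@5 deps=(3,3) exec_start@9 write@11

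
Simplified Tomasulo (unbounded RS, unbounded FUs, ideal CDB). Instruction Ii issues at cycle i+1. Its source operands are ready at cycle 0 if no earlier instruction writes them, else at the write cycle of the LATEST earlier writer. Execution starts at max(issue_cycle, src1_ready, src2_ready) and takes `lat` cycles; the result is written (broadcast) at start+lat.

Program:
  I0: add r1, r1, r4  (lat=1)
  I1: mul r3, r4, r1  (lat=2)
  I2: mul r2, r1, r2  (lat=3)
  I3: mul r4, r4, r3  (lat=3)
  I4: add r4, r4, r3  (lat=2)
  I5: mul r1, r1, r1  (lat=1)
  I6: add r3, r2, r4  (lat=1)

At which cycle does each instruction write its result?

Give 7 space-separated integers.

Answer: 2 4 6 7 9 7 10

Derivation:
I0 add r1: issue@1 deps=(None,None) exec_start@1 write@2
I1 mul r3: issue@2 deps=(None,0) exec_start@2 write@4
I2 mul r2: issue@3 deps=(0,None) exec_start@3 write@6
I3 mul r4: issue@4 deps=(None,1) exec_start@4 write@7
I4 add r4: issue@5 deps=(3,1) exec_start@7 write@9
I5 mul r1: issue@6 deps=(0,0) exec_start@6 write@7
I6 add r3: issue@7 deps=(2,4) exec_start@9 write@10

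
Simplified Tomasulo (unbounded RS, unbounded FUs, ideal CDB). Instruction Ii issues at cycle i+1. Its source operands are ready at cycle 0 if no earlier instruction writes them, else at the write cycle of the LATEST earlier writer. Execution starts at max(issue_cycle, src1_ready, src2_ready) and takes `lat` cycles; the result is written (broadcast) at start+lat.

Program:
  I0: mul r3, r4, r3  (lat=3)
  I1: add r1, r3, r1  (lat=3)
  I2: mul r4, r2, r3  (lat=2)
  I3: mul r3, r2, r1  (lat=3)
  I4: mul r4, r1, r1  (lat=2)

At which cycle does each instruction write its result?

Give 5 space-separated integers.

I0 mul r3: issue@1 deps=(None,None) exec_start@1 write@4
I1 add r1: issue@2 deps=(0,None) exec_start@4 write@7
I2 mul r4: issue@3 deps=(None,0) exec_start@4 write@6
I3 mul r3: issue@4 deps=(None,1) exec_start@7 write@10
I4 mul r4: issue@5 deps=(1,1) exec_start@7 write@9

Answer: 4 7 6 10 9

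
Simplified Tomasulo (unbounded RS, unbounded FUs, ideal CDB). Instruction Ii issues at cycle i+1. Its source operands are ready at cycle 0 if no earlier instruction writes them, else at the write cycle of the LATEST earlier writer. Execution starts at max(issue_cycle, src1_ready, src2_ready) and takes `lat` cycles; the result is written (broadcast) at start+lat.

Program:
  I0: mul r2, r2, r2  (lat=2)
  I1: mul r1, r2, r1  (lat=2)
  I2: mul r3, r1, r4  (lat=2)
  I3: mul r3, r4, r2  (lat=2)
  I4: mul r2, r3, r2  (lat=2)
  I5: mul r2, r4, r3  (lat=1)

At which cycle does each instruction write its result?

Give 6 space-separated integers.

Answer: 3 5 7 6 8 7

Derivation:
I0 mul r2: issue@1 deps=(None,None) exec_start@1 write@3
I1 mul r1: issue@2 deps=(0,None) exec_start@3 write@5
I2 mul r3: issue@3 deps=(1,None) exec_start@5 write@7
I3 mul r3: issue@4 deps=(None,0) exec_start@4 write@6
I4 mul r2: issue@5 deps=(3,0) exec_start@6 write@8
I5 mul r2: issue@6 deps=(None,3) exec_start@6 write@7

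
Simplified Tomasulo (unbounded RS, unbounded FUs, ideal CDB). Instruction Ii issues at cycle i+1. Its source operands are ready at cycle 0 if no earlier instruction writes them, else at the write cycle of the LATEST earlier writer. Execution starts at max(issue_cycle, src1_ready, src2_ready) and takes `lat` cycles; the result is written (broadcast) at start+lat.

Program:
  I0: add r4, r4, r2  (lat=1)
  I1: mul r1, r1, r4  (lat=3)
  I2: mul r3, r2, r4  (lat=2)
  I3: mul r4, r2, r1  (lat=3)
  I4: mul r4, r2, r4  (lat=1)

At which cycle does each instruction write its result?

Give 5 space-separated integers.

Answer: 2 5 5 8 9

Derivation:
I0 add r4: issue@1 deps=(None,None) exec_start@1 write@2
I1 mul r1: issue@2 deps=(None,0) exec_start@2 write@5
I2 mul r3: issue@3 deps=(None,0) exec_start@3 write@5
I3 mul r4: issue@4 deps=(None,1) exec_start@5 write@8
I4 mul r4: issue@5 deps=(None,3) exec_start@8 write@9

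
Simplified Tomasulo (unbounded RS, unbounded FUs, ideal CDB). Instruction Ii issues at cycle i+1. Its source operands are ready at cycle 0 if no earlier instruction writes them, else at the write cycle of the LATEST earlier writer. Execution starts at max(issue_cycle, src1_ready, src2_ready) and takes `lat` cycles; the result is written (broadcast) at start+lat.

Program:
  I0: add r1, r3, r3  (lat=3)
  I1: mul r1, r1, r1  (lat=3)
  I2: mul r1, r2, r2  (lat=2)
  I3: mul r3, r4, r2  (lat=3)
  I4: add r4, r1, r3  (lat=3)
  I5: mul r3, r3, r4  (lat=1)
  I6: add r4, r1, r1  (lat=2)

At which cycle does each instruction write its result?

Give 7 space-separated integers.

I0 add r1: issue@1 deps=(None,None) exec_start@1 write@4
I1 mul r1: issue@2 deps=(0,0) exec_start@4 write@7
I2 mul r1: issue@3 deps=(None,None) exec_start@3 write@5
I3 mul r3: issue@4 deps=(None,None) exec_start@4 write@7
I4 add r4: issue@5 deps=(2,3) exec_start@7 write@10
I5 mul r3: issue@6 deps=(3,4) exec_start@10 write@11
I6 add r4: issue@7 deps=(2,2) exec_start@7 write@9

Answer: 4 7 5 7 10 11 9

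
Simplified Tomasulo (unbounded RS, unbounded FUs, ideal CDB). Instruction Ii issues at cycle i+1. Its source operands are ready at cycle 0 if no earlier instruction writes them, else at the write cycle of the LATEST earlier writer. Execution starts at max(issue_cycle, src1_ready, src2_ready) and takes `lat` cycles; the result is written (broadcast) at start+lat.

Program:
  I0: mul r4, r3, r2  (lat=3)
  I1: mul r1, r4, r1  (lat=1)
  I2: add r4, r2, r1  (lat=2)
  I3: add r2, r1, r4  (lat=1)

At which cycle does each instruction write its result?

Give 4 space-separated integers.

I0 mul r4: issue@1 deps=(None,None) exec_start@1 write@4
I1 mul r1: issue@2 deps=(0,None) exec_start@4 write@5
I2 add r4: issue@3 deps=(None,1) exec_start@5 write@7
I3 add r2: issue@4 deps=(1,2) exec_start@7 write@8

Answer: 4 5 7 8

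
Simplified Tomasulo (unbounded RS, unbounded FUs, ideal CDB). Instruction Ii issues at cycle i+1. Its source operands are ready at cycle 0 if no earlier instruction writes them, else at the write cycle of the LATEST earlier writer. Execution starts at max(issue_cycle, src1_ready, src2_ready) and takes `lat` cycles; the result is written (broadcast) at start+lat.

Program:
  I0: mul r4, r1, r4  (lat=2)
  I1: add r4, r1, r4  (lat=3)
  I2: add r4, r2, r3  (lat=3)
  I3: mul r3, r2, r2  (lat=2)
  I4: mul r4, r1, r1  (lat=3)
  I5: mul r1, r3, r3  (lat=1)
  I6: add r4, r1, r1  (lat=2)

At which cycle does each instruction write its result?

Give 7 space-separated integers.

Answer: 3 6 6 6 8 7 9

Derivation:
I0 mul r4: issue@1 deps=(None,None) exec_start@1 write@3
I1 add r4: issue@2 deps=(None,0) exec_start@3 write@6
I2 add r4: issue@3 deps=(None,None) exec_start@3 write@6
I3 mul r3: issue@4 deps=(None,None) exec_start@4 write@6
I4 mul r4: issue@5 deps=(None,None) exec_start@5 write@8
I5 mul r1: issue@6 deps=(3,3) exec_start@6 write@7
I6 add r4: issue@7 deps=(5,5) exec_start@7 write@9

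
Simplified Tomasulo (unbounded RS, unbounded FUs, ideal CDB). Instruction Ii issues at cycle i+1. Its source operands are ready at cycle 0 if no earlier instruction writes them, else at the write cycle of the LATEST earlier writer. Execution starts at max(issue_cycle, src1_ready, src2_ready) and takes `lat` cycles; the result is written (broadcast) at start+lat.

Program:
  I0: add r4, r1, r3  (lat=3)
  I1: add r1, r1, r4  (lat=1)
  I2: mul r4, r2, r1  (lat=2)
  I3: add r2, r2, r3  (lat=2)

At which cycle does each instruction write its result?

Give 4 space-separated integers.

Answer: 4 5 7 6

Derivation:
I0 add r4: issue@1 deps=(None,None) exec_start@1 write@4
I1 add r1: issue@2 deps=(None,0) exec_start@4 write@5
I2 mul r4: issue@3 deps=(None,1) exec_start@5 write@7
I3 add r2: issue@4 deps=(None,None) exec_start@4 write@6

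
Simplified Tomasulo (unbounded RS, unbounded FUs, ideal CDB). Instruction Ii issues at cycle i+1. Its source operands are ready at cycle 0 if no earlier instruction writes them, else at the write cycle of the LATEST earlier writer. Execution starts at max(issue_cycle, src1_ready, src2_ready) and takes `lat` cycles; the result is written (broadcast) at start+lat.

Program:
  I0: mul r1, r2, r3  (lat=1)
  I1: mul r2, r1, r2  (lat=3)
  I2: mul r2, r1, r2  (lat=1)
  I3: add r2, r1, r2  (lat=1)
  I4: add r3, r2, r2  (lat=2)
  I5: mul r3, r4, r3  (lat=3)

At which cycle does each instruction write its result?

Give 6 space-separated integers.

I0 mul r1: issue@1 deps=(None,None) exec_start@1 write@2
I1 mul r2: issue@2 deps=(0,None) exec_start@2 write@5
I2 mul r2: issue@3 deps=(0,1) exec_start@5 write@6
I3 add r2: issue@4 deps=(0,2) exec_start@6 write@7
I4 add r3: issue@5 deps=(3,3) exec_start@7 write@9
I5 mul r3: issue@6 deps=(None,4) exec_start@9 write@12

Answer: 2 5 6 7 9 12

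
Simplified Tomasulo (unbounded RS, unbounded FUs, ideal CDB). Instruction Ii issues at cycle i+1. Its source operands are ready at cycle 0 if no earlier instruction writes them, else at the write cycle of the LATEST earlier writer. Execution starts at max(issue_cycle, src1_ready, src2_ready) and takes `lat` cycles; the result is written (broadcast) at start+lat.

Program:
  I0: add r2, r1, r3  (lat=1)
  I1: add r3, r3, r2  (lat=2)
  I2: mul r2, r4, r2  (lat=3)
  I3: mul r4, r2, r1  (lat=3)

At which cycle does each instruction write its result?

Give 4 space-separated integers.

Answer: 2 4 6 9

Derivation:
I0 add r2: issue@1 deps=(None,None) exec_start@1 write@2
I1 add r3: issue@2 deps=(None,0) exec_start@2 write@4
I2 mul r2: issue@3 deps=(None,0) exec_start@3 write@6
I3 mul r4: issue@4 deps=(2,None) exec_start@6 write@9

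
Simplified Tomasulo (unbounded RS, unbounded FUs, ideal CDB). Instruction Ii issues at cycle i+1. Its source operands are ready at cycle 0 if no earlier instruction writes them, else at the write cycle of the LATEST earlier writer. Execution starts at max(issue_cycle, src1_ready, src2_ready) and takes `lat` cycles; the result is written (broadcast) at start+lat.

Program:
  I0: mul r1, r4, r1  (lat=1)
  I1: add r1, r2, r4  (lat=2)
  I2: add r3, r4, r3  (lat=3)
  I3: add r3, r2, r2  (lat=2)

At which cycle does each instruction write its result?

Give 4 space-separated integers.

Answer: 2 4 6 6

Derivation:
I0 mul r1: issue@1 deps=(None,None) exec_start@1 write@2
I1 add r1: issue@2 deps=(None,None) exec_start@2 write@4
I2 add r3: issue@3 deps=(None,None) exec_start@3 write@6
I3 add r3: issue@4 deps=(None,None) exec_start@4 write@6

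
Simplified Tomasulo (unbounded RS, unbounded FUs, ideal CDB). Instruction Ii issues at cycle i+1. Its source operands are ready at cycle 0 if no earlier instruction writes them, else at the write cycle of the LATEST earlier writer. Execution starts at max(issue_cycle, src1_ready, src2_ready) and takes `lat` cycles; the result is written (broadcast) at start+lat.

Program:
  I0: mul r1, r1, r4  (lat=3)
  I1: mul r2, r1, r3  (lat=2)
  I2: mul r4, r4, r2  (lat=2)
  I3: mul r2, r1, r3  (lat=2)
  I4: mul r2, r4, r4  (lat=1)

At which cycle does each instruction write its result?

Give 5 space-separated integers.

Answer: 4 6 8 6 9

Derivation:
I0 mul r1: issue@1 deps=(None,None) exec_start@1 write@4
I1 mul r2: issue@2 deps=(0,None) exec_start@4 write@6
I2 mul r4: issue@3 deps=(None,1) exec_start@6 write@8
I3 mul r2: issue@4 deps=(0,None) exec_start@4 write@6
I4 mul r2: issue@5 deps=(2,2) exec_start@8 write@9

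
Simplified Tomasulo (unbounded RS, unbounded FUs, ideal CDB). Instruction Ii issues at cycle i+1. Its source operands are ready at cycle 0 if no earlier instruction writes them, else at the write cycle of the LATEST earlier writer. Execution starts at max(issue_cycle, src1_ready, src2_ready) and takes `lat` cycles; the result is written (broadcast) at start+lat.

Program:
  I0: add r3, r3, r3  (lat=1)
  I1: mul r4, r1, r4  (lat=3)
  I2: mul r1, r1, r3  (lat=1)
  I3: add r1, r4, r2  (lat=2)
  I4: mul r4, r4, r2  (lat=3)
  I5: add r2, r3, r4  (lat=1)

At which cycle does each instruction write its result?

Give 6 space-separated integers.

Answer: 2 5 4 7 8 9

Derivation:
I0 add r3: issue@1 deps=(None,None) exec_start@1 write@2
I1 mul r4: issue@2 deps=(None,None) exec_start@2 write@5
I2 mul r1: issue@3 deps=(None,0) exec_start@3 write@4
I3 add r1: issue@4 deps=(1,None) exec_start@5 write@7
I4 mul r4: issue@5 deps=(1,None) exec_start@5 write@8
I5 add r2: issue@6 deps=(0,4) exec_start@8 write@9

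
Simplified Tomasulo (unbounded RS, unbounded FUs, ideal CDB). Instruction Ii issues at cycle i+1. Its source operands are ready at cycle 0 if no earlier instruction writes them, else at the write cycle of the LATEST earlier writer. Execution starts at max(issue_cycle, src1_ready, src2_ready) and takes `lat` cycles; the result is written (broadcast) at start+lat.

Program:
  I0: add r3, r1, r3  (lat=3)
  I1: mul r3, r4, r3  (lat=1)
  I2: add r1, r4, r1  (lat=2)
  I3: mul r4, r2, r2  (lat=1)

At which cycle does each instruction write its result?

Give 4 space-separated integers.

Answer: 4 5 5 5

Derivation:
I0 add r3: issue@1 deps=(None,None) exec_start@1 write@4
I1 mul r3: issue@2 deps=(None,0) exec_start@4 write@5
I2 add r1: issue@3 deps=(None,None) exec_start@3 write@5
I3 mul r4: issue@4 deps=(None,None) exec_start@4 write@5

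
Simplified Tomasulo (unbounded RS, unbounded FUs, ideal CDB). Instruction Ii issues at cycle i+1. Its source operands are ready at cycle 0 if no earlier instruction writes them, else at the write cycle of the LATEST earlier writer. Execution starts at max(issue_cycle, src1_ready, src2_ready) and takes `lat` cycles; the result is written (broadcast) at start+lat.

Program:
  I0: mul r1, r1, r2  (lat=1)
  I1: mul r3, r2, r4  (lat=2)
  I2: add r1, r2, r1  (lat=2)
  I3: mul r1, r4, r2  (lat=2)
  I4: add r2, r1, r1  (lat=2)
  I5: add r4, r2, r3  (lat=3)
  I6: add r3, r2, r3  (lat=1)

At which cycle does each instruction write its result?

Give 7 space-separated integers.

I0 mul r1: issue@1 deps=(None,None) exec_start@1 write@2
I1 mul r3: issue@2 deps=(None,None) exec_start@2 write@4
I2 add r1: issue@3 deps=(None,0) exec_start@3 write@5
I3 mul r1: issue@4 deps=(None,None) exec_start@4 write@6
I4 add r2: issue@5 deps=(3,3) exec_start@6 write@8
I5 add r4: issue@6 deps=(4,1) exec_start@8 write@11
I6 add r3: issue@7 deps=(4,1) exec_start@8 write@9

Answer: 2 4 5 6 8 11 9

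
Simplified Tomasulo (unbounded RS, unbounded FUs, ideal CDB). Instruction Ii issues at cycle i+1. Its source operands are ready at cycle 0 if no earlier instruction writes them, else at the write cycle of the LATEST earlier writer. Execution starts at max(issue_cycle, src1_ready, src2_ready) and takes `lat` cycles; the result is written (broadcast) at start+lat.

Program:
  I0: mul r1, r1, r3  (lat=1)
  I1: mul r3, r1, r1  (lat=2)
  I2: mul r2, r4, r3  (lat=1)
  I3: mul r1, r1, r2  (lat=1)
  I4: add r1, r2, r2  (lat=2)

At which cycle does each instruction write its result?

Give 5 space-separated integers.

Answer: 2 4 5 6 7

Derivation:
I0 mul r1: issue@1 deps=(None,None) exec_start@1 write@2
I1 mul r3: issue@2 deps=(0,0) exec_start@2 write@4
I2 mul r2: issue@3 deps=(None,1) exec_start@4 write@5
I3 mul r1: issue@4 deps=(0,2) exec_start@5 write@6
I4 add r1: issue@5 deps=(2,2) exec_start@5 write@7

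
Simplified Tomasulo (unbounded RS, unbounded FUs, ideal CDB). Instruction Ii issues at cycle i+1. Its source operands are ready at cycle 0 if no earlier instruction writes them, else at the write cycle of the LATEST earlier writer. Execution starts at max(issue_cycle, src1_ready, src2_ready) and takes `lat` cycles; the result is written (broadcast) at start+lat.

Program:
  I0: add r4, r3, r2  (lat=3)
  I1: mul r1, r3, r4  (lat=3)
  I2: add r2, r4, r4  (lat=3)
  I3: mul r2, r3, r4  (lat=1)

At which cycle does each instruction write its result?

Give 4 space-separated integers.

Answer: 4 7 7 5

Derivation:
I0 add r4: issue@1 deps=(None,None) exec_start@1 write@4
I1 mul r1: issue@2 deps=(None,0) exec_start@4 write@7
I2 add r2: issue@3 deps=(0,0) exec_start@4 write@7
I3 mul r2: issue@4 deps=(None,0) exec_start@4 write@5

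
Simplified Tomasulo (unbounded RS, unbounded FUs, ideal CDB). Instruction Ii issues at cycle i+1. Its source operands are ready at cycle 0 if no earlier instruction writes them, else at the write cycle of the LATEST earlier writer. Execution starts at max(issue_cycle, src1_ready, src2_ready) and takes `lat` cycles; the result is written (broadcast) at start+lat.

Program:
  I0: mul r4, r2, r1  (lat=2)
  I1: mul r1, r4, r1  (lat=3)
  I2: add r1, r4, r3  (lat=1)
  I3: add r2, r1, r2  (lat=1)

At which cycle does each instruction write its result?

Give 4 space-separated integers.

Answer: 3 6 4 5

Derivation:
I0 mul r4: issue@1 deps=(None,None) exec_start@1 write@3
I1 mul r1: issue@2 deps=(0,None) exec_start@3 write@6
I2 add r1: issue@3 deps=(0,None) exec_start@3 write@4
I3 add r2: issue@4 deps=(2,None) exec_start@4 write@5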